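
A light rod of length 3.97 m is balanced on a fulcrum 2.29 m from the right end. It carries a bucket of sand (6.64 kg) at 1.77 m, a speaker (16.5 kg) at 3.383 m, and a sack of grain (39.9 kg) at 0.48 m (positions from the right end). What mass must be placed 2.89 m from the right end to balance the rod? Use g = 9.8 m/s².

Sum moments about the fulcrum (at 2.29 m from the right end) (the support reaction has zero arm there).
Bucket of sand: 6.64 × 9.8 = 65.07 N down at 1.77 m → arm 0.52 m, τ = 65.07 × 0.52 = 33.84 N·m clockwise.
Speaker: 16.5 × 9.8 = 161.7 N down at 3.383 m → arm 1.093 m, τ = 161.7 × 1.093 = 176.7 N·m counterclockwise.
Sack of grain: 39.9 × 9.8 = 391 N down at 0.48 m → arm 1.81 m, τ = 391 × 1.81 = 707.7 N·m clockwise.
Net moment of known loads = 564.8 N·m clockwise.
An unknown mass m at 2.89 m has arm 0.6 m; its moment is m·g·0.6 counterclockwise.
Balancing moments: m × 9.8 × 0.6 = 564.8, giving m = 564.8 / (9.8 × 0.6) = 96.1 kg.

m ≈ 96.1 kg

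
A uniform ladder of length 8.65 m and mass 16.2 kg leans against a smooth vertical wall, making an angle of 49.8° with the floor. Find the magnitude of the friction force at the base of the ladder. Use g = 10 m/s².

Taking torques about the foot of the ladder:
Ladder weight 16.2×10 = 162 N acts at 4.325 m along the ladder; its horizontal arm is 4.325·cos49.8° = 2.792 m → τ = 452.3 N·m clockwise.
Wall normal N acts horizontally at the top; its moment arm is the height L sinθ = 8.65·sin49.8° = 6.607 m, counterclockwise.
Balancing moments: N × 6.607 = 452.3, giving N = 68.5 N.
ΣFx = 0: friction at the foot balances the wall's push, so f = N_wall = 68.5 N.

f ≈ 68.5 N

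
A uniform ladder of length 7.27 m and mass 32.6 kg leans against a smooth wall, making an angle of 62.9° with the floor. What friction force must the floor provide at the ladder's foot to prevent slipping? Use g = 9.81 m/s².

About the foot of the ladder:
Ladder weight 32.6×9.81 = 319.8 N acts at 3.635 m along the ladder; its horizontal arm is 3.635·cos62.9° = 1.656 m → τ = 529.6 N·m clockwise.
Wall normal N acts horizontally at the top; its moment arm is the height L sinθ = 7.27·sin62.9° = 6.472 m, counterclockwise.
Balancing moments: N × 6.472 = 529.6, giving N = 81.8 N.
ΣFx = 0: friction at the foot balances the wall's push, so f = N_wall = 81.8 N.

f ≈ 81.8 N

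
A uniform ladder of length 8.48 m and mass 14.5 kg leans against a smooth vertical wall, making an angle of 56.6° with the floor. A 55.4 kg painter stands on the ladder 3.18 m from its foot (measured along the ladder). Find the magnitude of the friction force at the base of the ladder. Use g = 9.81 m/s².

f ≈ 181 N

About the foot of the ladder:
Ladder weight 14.5×9.81 = 142.2 N acts at 4.24 m along the ladder; its horizontal arm is 4.24·cos56.6° = 2.334 m → τ = 331.9 N·m clockwise.
Painter: 55.4×9.81 = 543.5 N at 3.18 m → arm 1.751 m → τ = 951.7 N·m clockwise.
Wall normal N acts horizontally at the top; its moment arm is the height L sinθ = 8.48·sin56.6° = 7.08 m, counterclockwise.
Στ = 0 ⇒ N × 7.08 = 1284 ⇒ N = 181 N.
ΣFx = 0: friction at the foot balances the wall's push, so f = N_wall = 181 N.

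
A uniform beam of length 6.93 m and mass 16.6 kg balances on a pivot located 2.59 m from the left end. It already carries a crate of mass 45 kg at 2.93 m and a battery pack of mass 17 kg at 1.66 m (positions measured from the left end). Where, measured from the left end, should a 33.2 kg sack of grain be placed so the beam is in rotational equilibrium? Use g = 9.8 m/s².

Take moments about the pivot (at 2.59 m from the left end).
Beam weight: 16.6 × 9.8 = 162.7 N down at 3.465 m → arm 0.875 m, τ = 162.7 × 0.875 = 142.4 N·m clockwise.
Crate: 45 × 9.8 = 441 N down at 2.93 m → arm 0.34 m, τ = 441 × 0.34 = 149.9 N·m clockwise.
Battery pack: 17 × 9.8 = 166.6 N down at 1.66 m → arm 0.93 m, τ = 166.6 × 0.93 = 154.9 N·m counterclockwise.
Net moment of existing loads = 137.4 N·m clockwise.
The sack of grain weighs 33.2 × 9.8 = 325.4 N and must supply an equal counterclockwise moment, so its lever arm about the pivot is 137.4 / 325.4 = 0.422 m.
That puts it at 2.59 − 0.422 = 2.17 m from the left end.

x ≈ 2.17 m from the left end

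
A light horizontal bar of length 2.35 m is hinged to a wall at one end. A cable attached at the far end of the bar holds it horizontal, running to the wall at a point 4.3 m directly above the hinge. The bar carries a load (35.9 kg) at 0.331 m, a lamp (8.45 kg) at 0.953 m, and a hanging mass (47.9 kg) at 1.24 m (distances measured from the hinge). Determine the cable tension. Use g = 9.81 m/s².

Take moments about the hinge.
Load: 35.9 × 9.81 = 352.2 N down at 0.331 m → arm 0.331 m, τ = 352.2 × 0.331 = 116.6 N·m clockwise.
Lamp: 8.45 × 9.81 = 82.89 N down at 0.953 m → arm 0.953 m, τ = 82.89 × 0.953 = 78.99 N·m clockwise.
Hanging mass: 47.9 × 9.81 = 469.9 N down at 1.24 m → arm 1.24 m, τ = 469.9 × 1.24 = 582.7 N·m clockwise.
Total clockwise load moment = 778.3 N·m.
The cable tension T acts at 2.35 m; only its component perpendicular to the bar, T sinθ, produces torque. sinθ = h/√(h²+d²) = 4.3/√(4.3²+2.35²) = 0.8775.
Setting net torque to zero: T × 2.35 × 0.8775 = 778.3 → T = 778.3 / 2.062 = 377 N.

T ≈ 377 N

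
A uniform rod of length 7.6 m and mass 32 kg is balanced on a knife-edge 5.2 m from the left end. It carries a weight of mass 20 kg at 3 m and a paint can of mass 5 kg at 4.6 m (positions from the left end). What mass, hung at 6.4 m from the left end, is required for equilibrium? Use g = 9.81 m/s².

Sum moments about the knife-edge (at 5.2 m from the left end) (the support reaction has zero arm there).
Beam weight: 32 × 9.81 = 313.9 N down at 3.8 m → arm 1.4 m, τ = 313.9 × 1.4 = 439.5 N·m counterclockwise.
Weight: 20 × 9.81 = 196.2 N down at 3 m → arm 2.2 m, τ = 196.2 × 2.2 = 431.6 N·m counterclockwise.
Paint can: 5 × 9.81 = 49.05 N down at 4.6 m → arm 0.6 m, τ = 49.05 × 0.6 = 29.43 N·m counterclockwise.
Net moment of known loads = 900.5 N·m counterclockwise.
An unknown mass m at 6.4 m has arm 1.2 m; its moment is m·g·1.2 clockwise.
Balancing moments: m × 9.81 × 1.2 = 900.5, giving m = 900.5 / (9.81 × 1.2) = 76.5 kg.

m ≈ 76.5 kg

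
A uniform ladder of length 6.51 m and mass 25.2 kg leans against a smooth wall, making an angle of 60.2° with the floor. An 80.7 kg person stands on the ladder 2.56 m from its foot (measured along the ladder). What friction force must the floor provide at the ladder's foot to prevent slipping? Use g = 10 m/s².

f ≈ 254 N

About the foot of the ladder:
Ladder weight 25.2×10 = 252 N acts at 3.255 m along the ladder; its horizontal arm is 3.255·cos60.2° = 1.618 m → τ = 407.7 N·m clockwise.
Person: 80.7×10 = 807 N at 2.56 m → arm 1.272 m → τ = 1027 N·m clockwise.
Wall normal N acts horizontally at the top; its moment arm is the height L sinθ = 6.51·sin60.2° = 5.649 m, counterclockwise.
For rotational equilibrium, N × 5.649 = 1435, so N = 254 N.
ΣFx = 0: friction at the foot balances the wall's push, so f = N_wall = 254 N.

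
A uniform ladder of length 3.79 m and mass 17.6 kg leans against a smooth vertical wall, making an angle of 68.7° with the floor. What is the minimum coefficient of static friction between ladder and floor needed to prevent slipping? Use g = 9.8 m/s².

μ_min ≈ 0.195

About the foot of the ladder:
Ladder weight 17.6×9.8 = 172.5 N acts at 1.895 m along the ladder; its horizontal arm is 1.895·cos68.7° = 0.6884 m → τ = 118.7 N·m clockwise.
Wall normal N acts horizontally at the top; its moment arm is the height L sinθ = 3.79·sin68.7° = 3.531 m, counterclockwise.
Στ = 0 ⇒ N × 3.531 = 118.7 ⇒ N = 33.62 N.
ΣFx = 0 ⇒ f = N_wall = 33.62 N. ΣFy = 0 ⇒ N_floor = 172.5 N.
μ_min = f / N_floor = 33.62 / 172.5 = 0.195.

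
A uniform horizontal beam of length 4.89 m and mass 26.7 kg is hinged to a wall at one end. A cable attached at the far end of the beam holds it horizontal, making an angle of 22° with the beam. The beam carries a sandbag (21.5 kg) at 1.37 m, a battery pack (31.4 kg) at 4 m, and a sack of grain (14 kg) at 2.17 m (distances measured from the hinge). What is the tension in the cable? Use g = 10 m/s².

About the hinge:
Beam weight: 26.7 × 10 = 267 N down at 2.445 m → arm 2.445 m, τ = 267 × 2.445 = 652.8 N·m clockwise.
Sandbag: 21.5 × 10 = 215 N down at 1.37 m → arm 1.37 m, τ = 215 × 1.37 = 294.6 N·m clockwise.
Battery pack: 31.4 × 10 = 314 N down at 4 m → arm 4 m, τ = 314 × 4 = 1256 N·m clockwise.
Sack of grain: 14 × 10 = 140 N down at 2.17 m → arm 2.17 m, τ = 140 × 2.17 = 303.8 N·m clockwise.
Total clockwise load moment = 2507 N·m.
The cable tension T acts at 4.89 m; only its component perpendicular to the beam, T sinθ, produces torque. sin 22° = 0.3746.
For rotational equilibrium, T × 4.89 × 0.3746 = 2507, so T = 2507 / 1.832 = 1370 N.

T ≈ 1370 N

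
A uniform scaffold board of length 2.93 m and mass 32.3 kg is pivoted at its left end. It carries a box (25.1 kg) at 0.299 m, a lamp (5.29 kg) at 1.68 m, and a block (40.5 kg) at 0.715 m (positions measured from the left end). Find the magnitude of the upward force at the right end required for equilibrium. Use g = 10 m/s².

F ≈ 316 N

Take moments about the left end.
Beam weight: 32.3 × 10 = 323 N down at 1.465 m → arm 1.465 m, τ = 323 × 1.465 = 473.2 N·m clockwise.
Box: 25.1 × 10 = 251 N down at 0.299 m → arm 0.299 m, τ = 251 × 0.299 = 75.05 N·m clockwise.
Lamp: 5.29 × 10 = 52.9 N down at 1.68 m → arm 1.68 m, τ = 52.9 × 1.68 = 88.87 N·m clockwise.
Block: 40.5 × 10 = 405 N down at 0.715 m → arm 0.715 m, τ = 405 × 0.715 = 289.6 N·m clockwise.
Net moment of the loads = 926.7 N·m clockwise.
The upward force F acts at the right end, arm 2.93 m, giving F × 2.93 counterclockwise.
For rotational equilibrium, F × 2.93 = 926.7, so F = 926.7 / 2.93 = 316 N.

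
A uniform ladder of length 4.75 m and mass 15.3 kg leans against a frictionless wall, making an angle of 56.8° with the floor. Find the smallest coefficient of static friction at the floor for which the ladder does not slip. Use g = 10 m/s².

μ_min ≈ 0.327

Choose the foot of the ladder as the axis so the floor normal and friction both act there and drop out.
Ladder weight 15.3×10 = 153 N acts at 2.375 m along the ladder; its horizontal arm is 2.375·cos56.8° = 1.3 m → τ = 198.9 N·m clockwise.
Wall normal N acts horizontally at the top; its moment arm is the height L sinθ = 4.75·sin56.8° = 3.975 m, counterclockwise.
For rotational equilibrium, N × 3.975 = 198.9, so N = 50.04 N.
ΣFx = 0 ⇒ f = N_wall = 50.04 N. ΣFy = 0 ⇒ N_floor = 153 N.
μ_min = f / N_floor = 50.04 / 153 = 0.327.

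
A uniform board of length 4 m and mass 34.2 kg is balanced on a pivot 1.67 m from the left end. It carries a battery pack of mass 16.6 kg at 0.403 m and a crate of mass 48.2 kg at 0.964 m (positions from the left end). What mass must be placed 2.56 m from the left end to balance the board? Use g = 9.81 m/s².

Take moments about the pivot (at 1.67 m from the left end).
Beam weight: 34.2 × 9.81 = 335.5 N down at 2 m → arm 0.33 m, τ = 335.5 × 0.33 = 110.7 N·m clockwise.
Battery pack: 16.6 × 9.81 = 162.8 N down at 0.403 m → arm 1.267 m, τ = 162.8 × 1.267 = 206.3 N·m counterclockwise.
Crate: 48.2 × 9.81 = 472.8 N down at 0.964 m → arm 0.706 m, τ = 472.8 × 0.706 = 333.8 N·m counterclockwise.
Net moment of known loads = 429.4 N·m counterclockwise.
An unknown mass m at 2.56 m has arm 0.89 m; its moment is m·g·0.89 clockwise.
Στ = 0 ⇒ m × 9.81 × 0.89 = 429.4 ⇒ m = 429.4 / (9.81 × 0.89) = 49.2 kg.

m ≈ 49.2 kg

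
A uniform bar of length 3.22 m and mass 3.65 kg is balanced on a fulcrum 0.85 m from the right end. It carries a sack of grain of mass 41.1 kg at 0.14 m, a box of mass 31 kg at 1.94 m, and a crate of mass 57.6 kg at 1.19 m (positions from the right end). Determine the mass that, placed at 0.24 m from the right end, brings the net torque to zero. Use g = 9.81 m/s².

Take moments about the fulcrum (at 0.85 m from the right end).
Beam weight: 3.65 × 9.81 = 35.81 N down at 1.61 m → arm 0.76 m, τ = 35.81 × 0.76 = 27.22 N·m counterclockwise.
Sack of grain: 41.1 × 9.81 = 403.2 N down at 0.14 m → arm 0.71 m, τ = 403.2 × 0.71 = 286.3 N·m clockwise.
Box: 31 × 9.81 = 304.1 N down at 1.94 m → arm 1.09 m, τ = 304.1 × 1.09 = 331.5 N·m counterclockwise.
Crate: 57.6 × 9.81 = 565.1 N down at 1.19 m → arm 0.34 m, τ = 565.1 × 0.34 = 192.1 N·m counterclockwise.
Net moment of known loads = 264.5 N·m counterclockwise.
An unknown mass m at 0.24 m has arm 0.61 m; its moment is m·g·0.61 clockwise.
Balancing moments: m × 9.81 × 0.61 = 264.5, giving m = 264.5 / (9.81 × 0.61) = 44.2 kg.

m ≈ 44.2 kg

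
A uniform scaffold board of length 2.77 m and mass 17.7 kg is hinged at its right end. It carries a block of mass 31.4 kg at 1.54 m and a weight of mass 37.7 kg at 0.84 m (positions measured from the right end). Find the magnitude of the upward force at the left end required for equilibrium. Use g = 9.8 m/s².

Choose the right end as the axis so the unknown pivot reaction has zero arm there.
Beam weight: 17.7 × 9.8 = 173.5 N down at 1.385 m → arm 1.385 m, τ = 173.5 × 1.385 = 240.3 N·m counterclockwise.
Block: 31.4 × 9.8 = 307.7 N down at 1.54 m → arm 1.54 m, τ = 307.7 × 1.54 = 473.9 N·m counterclockwise.
Weight: 37.7 × 9.8 = 369.5 N down at 0.84 m → arm 0.84 m, τ = 369.5 × 0.84 = 310.4 N·m counterclockwise.
Net moment of the loads = 1025 N·m counterclockwise.
The upward force F acts at the left end, arm 2.77 m, giving F × 2.77 clockwise.
For rotational equilibrium, F × 2.77 = 1025, so F = 1025 / 2.77 = 370 N.

F ≈ 370 N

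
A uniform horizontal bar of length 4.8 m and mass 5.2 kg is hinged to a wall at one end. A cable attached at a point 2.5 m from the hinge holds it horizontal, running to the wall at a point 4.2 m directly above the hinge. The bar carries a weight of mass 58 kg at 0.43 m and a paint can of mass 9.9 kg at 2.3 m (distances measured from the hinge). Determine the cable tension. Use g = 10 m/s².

T ≈ 280 N

Taking torques about the hinge:
Beam weight: 5.2 × 10 = 52 N down at 2.4 m → arm 2.4 m, τ = 52 × 2.4 = 124.8 N·m clockwise.
Weight: 58 × 10 = 580 N down at 0.43 m → arm 0.43 m, τ = 580 × 0.43 = 249.4 N·m clockwise.
Paint can: 9.9 × 10 = 99 N down at 2.3 m → arm 2.3 m, τ = 99 × 2.3 = 227.7 N·m clockwise.
Total clockwise load moment = 601.9 N·m.
The cable tension T acts at 2.5 m; only its component perpendicular to the bar, T sinθ, produces torque. sinθ = h/√(h²+d²) = 4.2/√(4.2²+2.5²) = 0.8593.
For rotational equilibrium, T × 2.5 × 0.8593 = 601.9, so T = 601.9 / 2.148 = 280 N.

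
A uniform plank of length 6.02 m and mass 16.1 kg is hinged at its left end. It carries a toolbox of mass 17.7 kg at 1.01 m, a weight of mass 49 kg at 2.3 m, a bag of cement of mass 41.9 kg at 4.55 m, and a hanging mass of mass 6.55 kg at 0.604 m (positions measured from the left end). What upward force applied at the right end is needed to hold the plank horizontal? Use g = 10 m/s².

Taking torques about the left end:
Beam weight: 16.1 × 10 = 161 N down at 3.01 m → arm 3.01 m, τ = 161 × 3.01 = 484.6 N·m clockwise.
Toolbox: 17.7 × 10 = 177 N down at 1.01 m → arm 1.01 m, τ = 177 × 1.01 = 178.8 N·m clockwise.
Weight: 49 × 10 = 490 N down at 2.3 m → arm 2.3 m, τ = 490 × 2.3 = 1127 N·m clockwise.
Bag of cement: 41.9 × 10 = 419 N down at 4.55 m → arm 4.55 m, τ = 419 × 4.55 = 1906 N·m clockwise.
Hanging mass: 6.55 × 10 = 65.5 N down at 0.604 m → arm 0.604 m, τ = 65.5 × 0.604 = 39.56 N·m clockwise.
Net moment of the loads = 3736 N·m clockwise.
The upward force F acts at the right end, arm 6.02 m, giving F × 6.02 counterclockwise.
Στ = 0 ⇒ F × 6.02 = 3736 ⇒ F = 3736 / 6.02 = 621 N.

F ≈ 621 N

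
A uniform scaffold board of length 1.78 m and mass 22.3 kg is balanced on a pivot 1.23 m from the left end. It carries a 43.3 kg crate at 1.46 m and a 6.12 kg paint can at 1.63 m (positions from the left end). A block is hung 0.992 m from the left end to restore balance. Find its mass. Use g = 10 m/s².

Take moments about the pivot (at 1.23 m from the left end).
Beam weight: 22.3 × 10 = 223 N down at 0.89 m → arm 0.34 m, τ = 223 × 0.34 = 75.82 N·m counterclockwise.
Crate: 43.3 × 10 = 433 N down at 1.46 m → arm 0.23 m, τ = 433 × 0.23 = 99.59 N·m clockwise.
Paint can: 6.12 × 10 = 61.2 N down at 1.63 m → arm 0.4 m, τ = 61.2 × 0.4 = 24.48 N·m clockwise.
Net moment of known loads = 48.25 N·m clockwise.
An unknown mass m at 0.992 m has arm 0.238 m; its moment is m·g·0.238 counterclockwise.
Στ = 0 ⇒ m × 10 × 0.238 = 48.25 ⇒ m = 48.25 / (10 × 0.238) = 20.3 kg.

m ≈ 20.3 kg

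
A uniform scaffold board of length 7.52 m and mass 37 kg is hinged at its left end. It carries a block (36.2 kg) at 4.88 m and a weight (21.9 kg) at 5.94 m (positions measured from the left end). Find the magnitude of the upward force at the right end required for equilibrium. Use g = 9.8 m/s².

F ≈ 581 N

Take moments about the left end.
Beam weight: 37 × 9.8 = 362.6 N down at 3.76 m → arm 3.76 m, τ = 362.6 × 3.76 = 1363 N·m clockwise.
Block: 36.2 × 9.8 = 354.8 N down at 4.88 m → arm 4.88 m, τ = 354.8 × 4.88 = 1731 N·m clockwise.
Weight: 21.9 × 9.8 = 214.6 N down at 5.94 m → arm 5.94 m, τ = 214.6 × 5.94 = 1275 N·m clockwise.
Net moment of the loads = 4369 N·m clockwise.
The upward force F acts at the right end, arm 7.52 m, giving F × 7.52 counterclockwise.
Setting net torque to zero: F × 7.52 = 4369 → F = 4369 / 7.52 = 581 N.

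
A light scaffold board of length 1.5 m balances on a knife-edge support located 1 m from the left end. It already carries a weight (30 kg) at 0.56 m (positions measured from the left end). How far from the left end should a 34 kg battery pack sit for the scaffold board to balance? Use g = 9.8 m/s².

x ≈ 1.39 m from the left end

Choose the knife-edge support (at 1 m from the left end) as the axis so the support reaction has zero arm there.
Weight: 30 × 9.8 = 294 N down at 0.56 m → arm 0.44 m, τ = 294 × 0.44 = 129.4 N·m counterclockwise.
Net moment of existing loads = 129.4 N·m counterclockwise.
The battery pack weighs 34 × 9.8 = 333.2 N and must supply an equal clockwise moment, so its lever arm about the knife-edge support is 129.4 / 333.2 = 0.388 m.
That puts it at 1 + 0.388 = 1.39 m from the left end.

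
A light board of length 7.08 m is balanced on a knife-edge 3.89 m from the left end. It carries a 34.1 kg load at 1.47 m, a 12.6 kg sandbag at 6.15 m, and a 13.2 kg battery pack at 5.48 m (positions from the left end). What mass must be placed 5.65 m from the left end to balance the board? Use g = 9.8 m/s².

Choose the knife-edge (at 3.89 m from the left end) as the axis so the support reaction has zero arm there.
Load: 34.1 × 9.8 = 334.2 N down at 1.47 m → arm 2.42 m, τ = 334.2 × 2.42 = 808.8 N·m counterclockwise.
Sandbag: 12.6 × 9.8 = 123.5 N down at 6.15 m → arm 2.26 m, τ = 123.5 × 2.26 = 279.1 N·m clockwise.
Battery pack: 13.2 × 9.8 = 129.4 N down at 5.48 m → arm 1.59 m, τ = 129.4 × 1.59 = 205.7 N·m clockwise.
Net moment of known loads = 324 N·m counterclockwise.
An unknown mass m at 5.65 m has arm 1.76 m; its moment is m·g·1.76 clockwise.
Στ = 0 ⇒ m × 9.8 × 1.76 = 324 ⇒ m = 324 / (9.8 × 1.76) = 18.8 kg.

m ≈ 18.8 kg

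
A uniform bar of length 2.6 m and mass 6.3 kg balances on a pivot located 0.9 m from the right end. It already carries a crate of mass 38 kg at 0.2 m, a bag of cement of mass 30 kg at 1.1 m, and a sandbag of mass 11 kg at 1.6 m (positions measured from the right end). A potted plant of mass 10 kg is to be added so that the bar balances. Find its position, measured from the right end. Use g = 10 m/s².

Sum moments about the pivot (at 0.9 m from the right end) (the support reaction has zero arm there).
Beam weight: 6.3 × 10 = 63 N down at 1.3 m → arm 0.4 m, τ = 63 × 0.4 = 25.2 N·m counterclockwise.
Crate: 38 × 10 = 380 N down at 0.2 m → arm 0.7 m, τ = 380 × 0.7 = 266 N·m clockwise.
Bag of cement: 30 × 10 = 300 N down at 1.1 m → arm 0.2 m, τ = 300 × 0.2 = 60 N·m counterclockwise.
Sandbag: 11 × 10 = 110 N down at 1.6 m → arm 0.7 m, τ = 110 × 0.7 = 77 N·m counterclockwise.
Net moment of existing loads = 103.8 N·m clockwise.
The potted plant weighs 10 × 10 = 100 N and must supply an equal counterclockwise moment, so its lever arm about the pivot is 103.8 / 100 = 1.04 m.
That puts it at 0.9 + 1.04 = 1.94 m from the right end.

x ≈ 1.94 m from the right end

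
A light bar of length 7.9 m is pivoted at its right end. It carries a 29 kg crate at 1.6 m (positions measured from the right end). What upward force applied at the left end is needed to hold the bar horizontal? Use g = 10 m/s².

Take moments about the right end.
Crate: 29 × 10 = 290 N down at 1.6 m → arm 1.6 m, τ = 290 × 1.6 = 464 N·m counterclockwise.
Net moment of the loads = 464 N·m counterclockwise.
The upward force F acts at the left end, arm 7.9 m, giving F × 7.9 clockwise.
Setting net torque to zero: F × 7.9 = 464 → F = 464 / 7.9 = 58.7 N.

F ≈ 58.7 N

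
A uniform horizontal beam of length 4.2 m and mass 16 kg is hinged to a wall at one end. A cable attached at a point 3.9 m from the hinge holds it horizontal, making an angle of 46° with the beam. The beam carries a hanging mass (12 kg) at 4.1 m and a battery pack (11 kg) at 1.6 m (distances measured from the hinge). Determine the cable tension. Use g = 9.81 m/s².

T ≈ 351 N

About the hinge:
Beam weight: 16 × 9.81 = 157 N down at 2.1 m → arm 2.1 m, τ = 157 × 2.1 = 329.7 N·m clockwise.
Hanging mass: 12 × 9.81 = 117.7 N down at 4.1 m → arm 4.1 m, τ = 117.7 × 4.1 = 482.6 N·m clockwise.
Battery pack: 11 × 9.81 = 107.9 N down at 1.6 m → arm 1.6 m, τ = 107.9 × 1.6 = 172.6 N·m clockwise.
Total clockwise load moment = 984.9 N·m.
The cable tension T acts at 3.9 m; only its component perpendicular to the beam, T sinθ, produces torque. sin 46° = 0.7193.
Balancing moments: T × 3.9 × 0.7193 = 984.9, giving T = 984.9 / 2.805 = 351 N.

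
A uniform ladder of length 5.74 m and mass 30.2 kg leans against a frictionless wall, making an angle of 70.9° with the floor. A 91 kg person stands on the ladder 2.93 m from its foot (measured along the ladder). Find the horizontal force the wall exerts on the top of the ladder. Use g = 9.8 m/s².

N_wall ≈ 209 N

About the foot of the ladder:
Ladder weight 30.2×9.8 = 296 N acts at 2.87 m along the ladder; its horizontal arm is 2.87·cos70.9° = 0.9391 m → τ = 278 N·m clockwise.
Person: 91×9.8 = 891.8 N at 2.93 m → arm 0.9587 m → τ = 855 N·m clockwise.
Wall normal N acts horizontally at the top; its moment arm is the height L sinθ = 5.74·sin70.9° = 5.424 m, counterclockwise.
Setting net torque to zero: N × 5.424 = 1133 → N = 209 N.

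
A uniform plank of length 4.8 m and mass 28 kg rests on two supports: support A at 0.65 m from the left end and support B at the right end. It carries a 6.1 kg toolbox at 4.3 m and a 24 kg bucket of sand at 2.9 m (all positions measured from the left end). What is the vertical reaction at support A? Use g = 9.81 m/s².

R_A ≈ 274 N

About support B:
Beam weight: 28 × 9.81 = 274.7 N down at 2.4 m → arm 2.4 m, τ = 274.7 × 2.4 = 659.3 N·m counterclockwise.
Toolbox: 6.1 × 9.81 = 59.84 N down at 4.3 m → arm 0.5 m, τ = 59.84 × 0.5 = 29.92 N·m counterclockwise.
Bucket of sand: 24 × 9.81 = 235.4 N down at 2.9 m → arm 1.9 m, τ = 235.4 × 1.9 = 447.3 N·m counterclockwise.
Net load moment about support B = 1137 N·m counterclockwise.
Reaction R at support A is upward at 0.65 m, arm 4.15 m → moment R × 4.15 clockwise.
Στ = 0 ⇒ R × 4.15 = 1137 ⇒ R = 274 N.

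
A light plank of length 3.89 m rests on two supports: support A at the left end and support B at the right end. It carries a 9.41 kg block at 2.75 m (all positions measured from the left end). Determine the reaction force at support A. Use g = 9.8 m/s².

Taking torques about support B:
Block: 9.41 × 9.8 = 92.22 N down at 2.75 m → arm 1.14 m, τ = 92.22 × 1.14 = 105.1 N·m counterclockwise.
Net load moment about support B = 105.1 N·m counterclockwise.
Reaction R at support A is upward at 0 m, arm 3.89 m → moment R × 3.89 clockwise.
For rotational equilibrium, R × 3.89 = 105.1, so R = 27 N.

R_A ≈ 27 N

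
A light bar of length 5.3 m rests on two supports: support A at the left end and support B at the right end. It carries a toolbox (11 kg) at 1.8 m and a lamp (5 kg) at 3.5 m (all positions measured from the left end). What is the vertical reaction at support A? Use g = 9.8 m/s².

About support B:
Toolbox: 11 × 9.8 = 107.8 N down at 1.8 m → arm 3.5 m, τ = 107.8 × 3.5 = 377.3 N·m counterclockwise.
Lamp: 5 × 9.8 = 49 N down at 3.5 m → arm 1.8 m, τ = 49 × 1.8 = 88.2 N·m counterclockwise.
Net load moment about support B = 465.5 N·m counterclockwise.
Reaction R at support A is upward at 0 m, arm 5.3 m → moment R × 5.3 clockwise.
For rotational equilibrium, R × 5.3 = 465.5, so R = 87.8 N.

R_A ≈ 87.8 N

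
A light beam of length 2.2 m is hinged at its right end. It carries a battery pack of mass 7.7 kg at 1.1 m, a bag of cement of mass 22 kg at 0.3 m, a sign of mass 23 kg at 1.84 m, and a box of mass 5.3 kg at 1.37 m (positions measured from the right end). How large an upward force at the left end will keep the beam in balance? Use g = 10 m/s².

F ≈ 294 N

Taking torques about the right end:
Battery pack: 7.7 × 10 = 77 N down at 1.1 m → arm 1.1 m, τ = 77 × 1.1 = 84.7 N·m counterclockwise.
Bag of cement: 22 × 10 = 220 N down at 0.3 m → arm 0.3 m, τ = 220 × 0.3 = 66 N·m counterclockwise.
Sign: 23 × 10 = 230 N down at 1.84 m → arm 1.84 m, τ = 230 × 1.84 = 423.2 N·m counterclockwise.
Box: 5.3 × 10 = 53 N down at 1.37 m → arm 1.37 m, τ = 53 × 1.37 = 72.61 N·m counterclockwise.
Net moment of the loads = 646.5 N·m counterclockwise.
The upward force F acts at the left end, arm 2.2 m, giving F × 2.2 clockwise.
Balancing moments: F × 2.2 = 646.5, giving F = 646.5 / 2.2 = 294 N.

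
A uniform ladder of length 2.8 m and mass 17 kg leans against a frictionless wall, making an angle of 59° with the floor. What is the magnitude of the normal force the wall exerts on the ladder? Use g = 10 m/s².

N_wall ≈ 51.1 N

Choose the foot of the ladder as the axis so the floor normal and friction both act there and drop out.
Ladder weight 17×10 = 170 N acts at 1.4 m along the ladder; its horizontal arm is 1.4·cos59° = 0.7211 m → τ = 122.6 N·m clockwise.
Wall normal N acts horizontally at the top; its moment arm is the height L sinθ = 2.8·sin59° = 2.4 m, counterclockwise.
Στ = 0 ⇒ N × 2.4 = 122.6 ⇒ N = 51.1 N.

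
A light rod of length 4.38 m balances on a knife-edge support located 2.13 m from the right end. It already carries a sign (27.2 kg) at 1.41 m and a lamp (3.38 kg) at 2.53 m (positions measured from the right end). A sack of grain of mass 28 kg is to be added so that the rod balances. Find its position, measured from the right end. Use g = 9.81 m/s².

Sum moments about the knife-edge support (at 2.13 m from the right end) (the support reaction has zero arm there).
Sign: 27.2 × 9.81 = 266.8 N down at 1.41 m → arm 0.72 m, τ = 266.8 × 0.72 = 192.1 N·m clockwise.
Lamp: 3.38 × 9.81 = 33.16 N down at 2.53 m → arm 0.4 m, τ = 33.16 × 0.4 = 13.26 N·m counterclockwise.
Net moment of existing loads = 178.8 N·m clockwise.
The sack of grain weighs 28 × 9.81 = 274.7 N and must supply an equal counterclockwise moment, so its lever arm about the knife-edge support is 178.8 / 274.7 = 0.651 m.
That puts it at 2.13 + 0.651 = 2.78 m from the right end.

x ≈ 2.78 m from the right end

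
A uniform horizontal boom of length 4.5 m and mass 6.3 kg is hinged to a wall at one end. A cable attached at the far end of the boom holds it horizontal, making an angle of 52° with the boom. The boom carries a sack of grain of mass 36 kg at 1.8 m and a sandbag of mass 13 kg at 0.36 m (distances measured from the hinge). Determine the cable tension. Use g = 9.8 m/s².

Sum moments about the hinge (the unknown hinge reaction has zero arm there).
Beam weight: 6.3 × 9.8 = 61.74 N down at 2.25 m → arm 2.25 m, τ = 61.74 × 2.25 = 138.9 N·m clockwise.
Sack of grain: 36 × 9.8 = 352.8 N down at 1.8 m → arm 1.8 m, τ = 352.8 × 1.8 = 635 N·m clockwise.
Sandbag: 13 × 9.8 = 127.4 N down at 0.36 m → arm 0.36 m, τ = 127.4 × 0.36 = 45.86 N·m clockwise.
Total clockwise load moment = 819.8 N·m.
The cable tension T acts at 4.5 m; only its component perpendicular to the boom, T sinθ, produces torque. sin 52° = 0.788.
Στ = 0 ⇒ T × 4.5 × 0.788 = 819.8 ⇒ T = 819.8 / 3.546 = 231 N.

T ≈ 231 N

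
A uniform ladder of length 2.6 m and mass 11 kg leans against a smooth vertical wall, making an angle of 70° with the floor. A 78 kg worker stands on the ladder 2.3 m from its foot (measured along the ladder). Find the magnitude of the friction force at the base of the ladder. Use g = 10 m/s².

f ≈ 271 N

Taking torques about the foot of the ladder:
Ladder weight 11×10 = 110 N acts at 1.3 m along the ladder; its horizontal arm is 1.3·cos70° = 0.4446 m → τ = 48.91 N·m clockwise.
Worker: 78×10 = 780 N at 2.3 m → arm 0.7866 m → τ = 613.5 N·m clockwise.
Wall normal N acts horizontally at the top; its moment arm is the height L sinθ = 2.6·sin70° = 2.443 m, counterclockwise.
Στ = 0 ⇒ N × 2.443 = 662.4 ⇒ N = 271 N.
ΣFx = 0: friction at the foot balances the wall's push, so f = N_wall = 271 N.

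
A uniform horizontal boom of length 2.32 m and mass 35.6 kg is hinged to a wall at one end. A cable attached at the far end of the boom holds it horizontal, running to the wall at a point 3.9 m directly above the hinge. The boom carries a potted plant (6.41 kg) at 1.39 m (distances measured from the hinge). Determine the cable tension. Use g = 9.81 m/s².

T ≈ 247 N

Sum moments about the hinge (the unknown hinge reaction has zero arm there).
Beam weight: 35.6 × 9.81 = 349.2 N down at 1.16 m → arm 1.16 m, τ = 349.2 × 1.16 = 405.1 N·m clockwise.
Potted plant: 6.41 × 9.81 = 62.88 N down at 1.39 m → arm 1.39 m, τ = 62.88 × 1.39 = 87.4 N·m clockwise.
Total clockwise load moment = 492.5 N·m.
The cable tension T acts at 2.32 m; only its component perpendicular to the boom, T sinθ, produces torque. sinθ = h/√(h²+d²) = 3.9/√(3.9²+2.32²) = 0.8594.
Balancing moments: T × 2.32 × 0.8594 = 492.5, giving T = 492.5 / 1.994 = 247 N.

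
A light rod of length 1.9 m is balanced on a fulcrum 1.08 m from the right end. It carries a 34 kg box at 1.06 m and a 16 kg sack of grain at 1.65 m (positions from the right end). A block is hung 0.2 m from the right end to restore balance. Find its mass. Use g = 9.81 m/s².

About the fulcrum (at 1.08 m from the right end):
Box: 34 × 9.81 = 333.5 N down at 1.06 m → arm 0.02 m, τ = 333.5 × 0.02 = 6.67 N·m clockwise.
Sack of grain: 16 × 9.81 = 157 N down at 1.65 m → arm 0.57 m, τ = 157 × 0.57 = 89.49 N·m counterclockwise.
Net moment of known loads = 82.82 N·m counterclockwise.
An unknown mass m at 0.2 m has arm 0.88 m; its moment is m·g·0.88 clockwise.
Setting net torque to zero: m × 9.81 × 0.88 = 82.82 → m = 82.82 / (9.81 × 0.88) = 9.59 kg.

m ≈ 9.59 kg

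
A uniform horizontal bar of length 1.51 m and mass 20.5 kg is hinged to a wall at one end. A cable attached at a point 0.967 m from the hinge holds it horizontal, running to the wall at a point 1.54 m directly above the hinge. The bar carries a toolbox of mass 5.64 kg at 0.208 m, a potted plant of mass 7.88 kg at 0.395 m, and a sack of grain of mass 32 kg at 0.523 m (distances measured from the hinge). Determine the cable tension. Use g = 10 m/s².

T ≈ 446 N

Take moments about the hinge.
Beam weight: 20.5 × 10 = 205 N down at 0.755 m → arm 0.755 m, τ = 205 × 0.755 = 154.8 N·m clockwise.
Toolbox: 5.64 × 10 = 56.4 N down at 0.208 m → arm 0.208 m, τ = 56.4 × 0.208 = 11.73 N·m clockwise.
Potted plant: 7.88 × 10 = 78.8 N down at 0.395 m → arm 0.395 m, τ = 78.8 × 0.395 = 31.13 N·m clockwise.
Sack of grain: 32 × 10 = 320 N down at 0.523 m → arm 0.523 m, τ = 320 × 0.523 = 167.4 N·m clockwise.
Total clockwise load moment = 365.1 N·m.
The cable tension T acts at 0.967 m; only its component perpendicular to the bar, T sinθ, produces torque. sinθ = h/√(h²+d²) = 1.54/√(1.54²+0.967²) = 0.8469.
Setting net torque to zero: T × 0.967 × 0.8469 = 365.1 → T = 365.1 / 0.819 = 446 N.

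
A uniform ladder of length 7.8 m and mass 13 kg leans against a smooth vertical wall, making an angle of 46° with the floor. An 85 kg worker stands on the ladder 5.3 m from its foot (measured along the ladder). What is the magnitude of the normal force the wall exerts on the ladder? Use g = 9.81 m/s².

About the foot of the ladder:
Ladder weight 13×9.81 = 127.5 N acts at 3.9 m along the ladder; its horizontal arm is 3.9·cos46° = 2.709 m → τ = 345.4 N·m clockwise.
Worker: 85×9.81 = 833.9 N at 5.3 m → arm 3.682 m → τ = 3070 N·m clockwise.
Wall normal N acts horizontally at the top; its moment arm is the height L sinθ = 7.8·sin46° = 5.611 m, counterclockwise.
For rotational equilibrium, N × 5.611 = 3415, so N = 609 N.

N_wall ≈ 609 N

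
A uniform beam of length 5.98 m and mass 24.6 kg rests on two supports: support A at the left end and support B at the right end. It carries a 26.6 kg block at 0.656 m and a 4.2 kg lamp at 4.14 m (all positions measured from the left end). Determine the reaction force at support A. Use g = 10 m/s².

Choose support B as the axis so its reaction then has zero moment arm.
Beam weight: 24.6 × 10 = 246 N down at 2.99 m → arm 2.99 m, τ = 246 × 2.99 = 735.5 N·m counterclockwise.
Block: 26.6 × 10 = 266 N down at 0.656 m → arm 5.324 m, τ = 266 × 5.324 = 1416 N·m counterclockwise.
Lamp: 4.2 × 10 = 42 N down at 4.14 m → arm 1.84 m, τ = 42 × 1.84 = 77.28 N·m counterclockwise.
Net load moment about support B = 2229 N·m counterclockwise.
Reaction R at support A is upward at 0 m, arm 5.98 m → moment R × 5.98 clockwise.
Setting net torque to zero: R × 5.98 = 2229 → R = 373 N.

R_A ≈ 373 N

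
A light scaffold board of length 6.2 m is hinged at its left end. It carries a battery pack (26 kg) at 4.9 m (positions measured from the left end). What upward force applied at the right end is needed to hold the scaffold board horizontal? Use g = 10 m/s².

F ≈ 205 N

Taking torques about the left end:
Battery pack: 26 × 10 = 260 N down at 4.9 m → arm 4.9 m, τ = 260 × 4.9 = 1274 N·m clockwise.
Net moment of the loads = 1274 N·m clockwise.
The upward force F acts at the right end, arm 6.2 m, giving F × 6.2 counterclockwise.
Setting net torque to zero: F × 6.2 = 1274 → F = 1274 / 6.2 = 205 N.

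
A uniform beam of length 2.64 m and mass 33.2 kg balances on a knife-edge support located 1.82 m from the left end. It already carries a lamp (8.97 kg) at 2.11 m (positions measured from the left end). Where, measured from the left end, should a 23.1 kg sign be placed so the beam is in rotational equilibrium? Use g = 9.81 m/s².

Taking torques about the knife-edge support (at 1.82 m from the left end):
Beam weight: 33.2 × 9.81 = 325.7 N down at 1.32 m → arm 0.5 m, τ = 325.7 × 0.5 = 162.8 N·m counterclockwise.
Lamp: 8.97 × 9.81 = 88 N down at 2.11 m → arm 0.29 m, τ = 88 × 0.29 = 25.52 N·m clockwise.
Net moment of existing loads = 137.3 N·m counterclockwise.
The sign weighs 23.1 × 9.81 = 226.6 N and must supply an equal clockwise moment, so its lever arm about the knife-edge support is 137.3 / 226.6 = 0.606 m.
That puts it at 1.82 + 0.606 = 2.43 m from the left end.

x ≈ 2.43 m from the left end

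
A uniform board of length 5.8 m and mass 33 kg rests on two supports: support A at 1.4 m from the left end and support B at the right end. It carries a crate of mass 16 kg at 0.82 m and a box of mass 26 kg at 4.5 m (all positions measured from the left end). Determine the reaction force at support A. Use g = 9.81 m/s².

R_A ≈ 466 N

Taking torques about support B:
Beam weight: 33 × 9.81 = 323.7 N down at 2.9 m → arm 2.9 m, τ = 323.7 × 2.9 = 938.7 N·m counterclockwise.
Crate: 16 × 9.81 = 157 N down at 0.82 m → arm 4.98 m, τ = 157 × 4.98 = 781.9 N·m counterclockwise.
Box: 26 × 9.81 = 255.1 N down at 4.5 m → arm 1.3 m, τ = 255.1 × 1.3 = 331.6 N·m counterclockwise.
Net load moment about support B = 2052 N·m counterclockwise.
Reaction R at support A is upward at 1.4 m, arm 4.4 m → moment R × 4.4 clockwise.
Balancing moments: R × 4.4 = 2052, giving R = 466 N.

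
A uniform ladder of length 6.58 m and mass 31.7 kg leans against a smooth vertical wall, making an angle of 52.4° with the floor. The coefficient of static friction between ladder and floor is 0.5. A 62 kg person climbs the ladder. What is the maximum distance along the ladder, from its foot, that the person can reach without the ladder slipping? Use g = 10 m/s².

Take moments about the foot of the ladder.
Ladder weight 31.7×10 = 317 N acts at 3.29 m along the ladder; its horizontal arm is 3.29·cos52.4° = 2.007 m → τ = 636.2 N·m clockwise.
Person weight 62×10 = 620 N at distance d → arm d·cos52.4° → τ = 620·d·0.6101 clockwise.
Wall normal N at the top has arm L sinθ = 5.213 m counterclockwise, so Στ = 0 gives N·5.213 = 636.2 + 378.3·d.
ΣFy = 0 ⇒ N_floor = 937 N, so the maximum friction is μ_s·N_floor = 0.5×937 = 468.5 N. ΣFx = 0 ⇒ N_wall = f, so at the slipping point N = 468.5 N.
Substituting: 468.5×5.213 = 636.2 + 378.3·d ⇒ d = (2442 − 636.2) / 378.3 = 4.77 m.

d ≈ 4.77 m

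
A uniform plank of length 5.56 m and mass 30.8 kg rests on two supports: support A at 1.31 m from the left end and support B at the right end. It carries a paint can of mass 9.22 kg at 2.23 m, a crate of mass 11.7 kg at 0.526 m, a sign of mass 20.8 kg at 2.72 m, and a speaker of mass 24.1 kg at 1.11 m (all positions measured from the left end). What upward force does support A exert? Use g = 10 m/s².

R_A ≈ 804 N

Sum moments about support B (its reaction then has zero moment arm).
Beam weight: 30.8 × 10 = 308 N down at 2.78 m → arm 2.78 m, τ = 308 × 2.78 = 856.2 N·m counterclockwise.
Paint can: 9.22 × 10 = 92.2 N down at 2.23 m → arm 3.33 m, τ = 92.2 × 3.33 = 307 N·m counterclockwise.
Crate: 11.7 × 10 = 117 N down at 0.526 m → arm 5.034 m, τ = 117 × 5.034 = 589 N·m counterclockwise.
Sign: 20.8 × 10 = 208 N down at 2.72 m → arm 2.84 m, τ = 208 × 2.84 = 590.7 N·m counterclockwise.
Speaker: 24.1 × 10 = 241 N down at 1.11 m → arm 4.45 m, τ = 241 × 4.45 = 1072 N·m counterclockwise.
Net load moment about support B = 3415 N·m counterclockwise.
Reaction R at support A is upward at 1.31 m, arm 4.25 m → moment R × 4.25 clockwise.
For rotational equilibrium, R × 4.25 = 3415, so R = 804 N.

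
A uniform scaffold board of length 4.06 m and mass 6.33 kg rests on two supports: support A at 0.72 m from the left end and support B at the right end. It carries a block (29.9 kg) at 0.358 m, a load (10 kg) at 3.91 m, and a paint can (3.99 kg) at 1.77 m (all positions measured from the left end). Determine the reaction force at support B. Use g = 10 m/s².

R_B ≈ 100 N

About support A:
Beam weight: 6.33 × 10 = 63.3 N down at 2.03 m → arm 1.31 m, τ = 63.3 × 1.31 = 82.92 N·m clockwise.
Block: 29.9 × 10 = 299 N down at 0.358 m → arm 0.362 m, τ = 299 × 0.362 = 108.2 N·m counterclockwise.
Load: 10 × 10 = 100 N down at 3.91 m → arm 3.19 m, τ = 100 × 3.19 = 319 N·m clockwise.
Paint can: 3.99 × 10 = 39.9 N down at 1.77 m → arm 1.05 m, τ = 39.9 × 1.05 = 41.9 N·m clockwise.
Net load moment about support A = 335.6 N·m clockwise.
Reaction R at support B is upward at 4.06 m, arm 3.34 m → moment R × 3.34 counterclockwise.
Balancing moments: R × 3.34 = 335.6, giving R = 100 N.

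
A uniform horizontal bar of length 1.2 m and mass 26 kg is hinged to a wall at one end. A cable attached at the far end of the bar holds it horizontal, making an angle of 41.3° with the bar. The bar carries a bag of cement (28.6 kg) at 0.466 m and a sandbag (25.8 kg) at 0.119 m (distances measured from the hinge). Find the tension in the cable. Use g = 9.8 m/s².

T ≈ 396 N

Take moments about the hinge.
Beam weight: 26 × 9.8 = 254.8 N down at 0.6 m → arm 0.6 m, τ = 254.8 × 0.6 = 152.9 N·m clockwise.
Bag of cement: 28.6 × 9.8 = 280.3 N down at 0.466 m → arm 0.466 m, τ = 280.3 × 0.466 = 130.6 N·m clockwise.
Sandbag: 25.8 × 9.8 = 252.8 N down at 0.119 m → arm 0.119 m, τ = 252.8 × 0.119 = 30.08 N·m clockwise.
Total clockwise load moment = 313.6 N·m.
The cable tension T acts at 1.2 m; only its component perpendicular to the bar, T sinθ, produces torque. sin 41.3° = 0.66.
Setting net torque to zero: T × 1.2 × 0.66 = 313.6 → T = 313.6 / 0.792 = 396 N.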